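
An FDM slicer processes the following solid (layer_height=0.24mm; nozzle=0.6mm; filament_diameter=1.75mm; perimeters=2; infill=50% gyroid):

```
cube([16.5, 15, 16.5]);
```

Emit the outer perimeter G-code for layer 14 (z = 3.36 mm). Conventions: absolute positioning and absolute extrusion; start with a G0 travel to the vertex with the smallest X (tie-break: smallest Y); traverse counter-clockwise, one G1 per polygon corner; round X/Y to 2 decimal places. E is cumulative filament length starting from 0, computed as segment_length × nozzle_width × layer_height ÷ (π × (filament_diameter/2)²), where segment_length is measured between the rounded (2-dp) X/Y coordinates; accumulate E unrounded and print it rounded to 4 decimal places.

G0 X0.00 Y0.00 Z3.36
G1 X16.50 Y0.00 E0.9878
G1 X16.50 Y15.00 E1.8858
G1 X0.00 Y15.00 E2.8737
G1 X0.00 Y0.00 E3.7717

At z = 3.36 mm: the cube (footprint 16.5×15) is included at this height. The outline is a single polygon with 4 vertices. Extrusion per mm of travel: 0.6 × 0.24 / (π × 0.875²) = 0.059868. Accumulating E over each segment gives final E = 3.7717.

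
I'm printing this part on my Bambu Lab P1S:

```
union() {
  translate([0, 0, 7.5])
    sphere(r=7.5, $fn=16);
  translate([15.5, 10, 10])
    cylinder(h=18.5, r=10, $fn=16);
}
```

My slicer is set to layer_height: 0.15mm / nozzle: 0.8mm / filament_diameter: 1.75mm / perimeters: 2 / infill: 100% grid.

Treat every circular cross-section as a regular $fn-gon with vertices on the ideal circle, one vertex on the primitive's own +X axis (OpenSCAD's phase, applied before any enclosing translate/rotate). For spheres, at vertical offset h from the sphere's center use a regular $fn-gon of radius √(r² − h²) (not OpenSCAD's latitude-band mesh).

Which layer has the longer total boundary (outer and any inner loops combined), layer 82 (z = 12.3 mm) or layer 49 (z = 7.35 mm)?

layer 82 (z = 12.3 mm)

Layer 82 (z = 12.3): the sphere: section is a regular 16-gon, circumradius = √(r²−h²) = √(7.5²−4.8²) = 5.763 (perimeter = 2·16·5.763·sin(180°/16) = 35.98 mm); the cylinder at (15.5, 10): section is a regular 16-gon, circumradius r=10 (perimeter = 2·16·10.000·sin(180°/16) = 62.43 mm); Taking the union: the 2 present regions are separate (no shared area or edge), so areas and boundary lengths simply add and each stays a separate island — boundary = 98.41 mm. So its perimeter = 98.41 mm. Layer 49 (z = 7.35): the sphere: section is a regular 16-gon, circumradius = √(r²−h²) = √(7.5²−0.15²) = 7.498 (perimeter = 2·16·7.498·sin(180°/16) = 46.81 mm); the cylinder at (15.5, 10) is not intersected at this z (z outside [10, 28.5]); Merging all regions: only the r=7.5 sphere is present, so the union is just that shape — boundary = 46.81 mm. So its perimeter = 46.81 mm. Layer 82 is larger (98.41 vs 46.81 mm).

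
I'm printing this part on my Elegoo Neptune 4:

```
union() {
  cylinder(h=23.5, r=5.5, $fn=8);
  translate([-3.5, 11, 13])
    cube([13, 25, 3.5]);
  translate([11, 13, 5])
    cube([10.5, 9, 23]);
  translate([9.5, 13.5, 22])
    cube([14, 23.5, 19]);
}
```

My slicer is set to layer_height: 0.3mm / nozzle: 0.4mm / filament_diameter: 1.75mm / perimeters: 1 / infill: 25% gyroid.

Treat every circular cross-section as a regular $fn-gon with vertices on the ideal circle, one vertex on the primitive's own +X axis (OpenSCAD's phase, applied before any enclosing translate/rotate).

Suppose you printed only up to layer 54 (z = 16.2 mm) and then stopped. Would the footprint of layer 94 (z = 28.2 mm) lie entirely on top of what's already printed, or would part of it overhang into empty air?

Compare the two slices. At z = 16.2: the cylinder: section is a regular 8-gon, circumradius r=5.5 (area = (8/2)·5.500²·sin(360°/8) = 85.56 mm²); the cube at (-3.5, 11) is present — its section is the full 13×25 rectangle (area 325.00 mm²); the cube at (11, 13) is present — its section is the full 10.5×9 rectangle (area 94.50 mm²); the cube at (9.5, 13.5) does not reach this height (z outside [22, 41]); Merging all regions: the 3 present regions are separate (no shared area or edge), so areas and boundary lengths simply add and each stays a separate island — area = 505.06 mm². At z = 28.2: the cylinder is not intersected at this z (z outside [0, 23.5]); the cube at (-3.5, 11) is not intersected at this z (z outside [13, 16.5]); the cube at (11, 13) does not reach this height (z outside [5, 28]); the 14×23.5 cube at (9.5, 13.5) contributes its full rectangle (area 329.00 mm²); Combining (union): only the 14×23.5 cube at (9.5, 13.5) is present, so the union is just that shape — area = 329.00 mm². Checking containment: at z = 28.2 the cross-section extends beyond the z = 16.2 cross-section by about 239.75 mm².

part overhangs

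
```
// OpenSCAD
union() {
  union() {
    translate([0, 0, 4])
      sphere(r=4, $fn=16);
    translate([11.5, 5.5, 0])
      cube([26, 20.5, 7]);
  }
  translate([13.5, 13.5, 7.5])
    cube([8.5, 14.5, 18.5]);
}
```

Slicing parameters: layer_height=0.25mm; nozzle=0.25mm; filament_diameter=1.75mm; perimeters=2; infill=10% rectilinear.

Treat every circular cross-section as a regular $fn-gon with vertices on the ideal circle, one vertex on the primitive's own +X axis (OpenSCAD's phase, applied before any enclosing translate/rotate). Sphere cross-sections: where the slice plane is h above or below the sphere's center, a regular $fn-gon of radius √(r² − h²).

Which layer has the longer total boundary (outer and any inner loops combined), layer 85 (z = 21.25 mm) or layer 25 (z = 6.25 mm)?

Layer 85 (z = 21.25): the sphere is not intersected at this z (|z−center|=17.250 > r=4); the cube at (11.5, 5.5) is not intersected at this z (z outside [0, 7]); Combining (union): nothing is present at this height; the cube at (13.5, 13.5) is present — its section is the full 8.5×14.5 rectangle (perimeter 46.00 mm); Merging all regions: only the 8.5×14.5 cube at (13.5, 13.5) is present, so the union is just that shape — boundary = 46.00 mm. So its perimeter = 46.00 mm. Layer 25 (z = 6.25): the r=4 sphere slices to a regular 16-gon of circumradius 3.307 (√(r²−h²) with h=2.25 from center) (perimeter = 2·16·3.307·sin(180°/16) = 20.65 mm); the cube at (11.5, 5.5) is present — its section is the full 26×20.5 rectangle (perimeter 93.00 mm); Merging all regions: the 2 present regions are separate (no shared area or edge), so areas and boundary lengths simply add and each stays a separate island — boundary = 113.65 mm; the cube at (13.5, 13.5) is absent (z outside [7.5, 26]); Merging all regions: only the result so far is present, so the union is just that shape — boundary = 113.65 mm. So its perimeter = 113.65 mm. Layer 25 is larger (113.65 vs 46.00 mm).

layer 25 (z = 6.25 mm)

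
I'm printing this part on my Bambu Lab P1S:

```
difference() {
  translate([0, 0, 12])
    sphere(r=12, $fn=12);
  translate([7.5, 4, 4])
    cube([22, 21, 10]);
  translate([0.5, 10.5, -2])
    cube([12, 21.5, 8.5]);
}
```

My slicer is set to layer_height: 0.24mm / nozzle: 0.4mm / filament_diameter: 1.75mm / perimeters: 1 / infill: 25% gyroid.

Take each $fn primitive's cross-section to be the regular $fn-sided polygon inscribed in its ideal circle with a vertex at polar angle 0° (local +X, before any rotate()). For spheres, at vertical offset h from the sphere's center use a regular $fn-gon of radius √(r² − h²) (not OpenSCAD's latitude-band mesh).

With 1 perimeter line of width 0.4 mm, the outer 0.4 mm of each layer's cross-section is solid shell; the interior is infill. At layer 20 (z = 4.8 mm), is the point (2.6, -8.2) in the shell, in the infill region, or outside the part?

At z = 4.8 mm: the r=12 sphere slices to a regular 12-gon of circumradius 9.600 (√(r²−h²) with h=7.2 from center); the cube at (7.5, 4) is present — its section is the full 22×21 rectangle; the cube at (0.5, 10.5) (footprint 12×21.5) is included at this height; Subtracting the remaining from the first: starting from the r=12 sphere, the 22×21 cube at (7.5, 4) partially overlaps it — only the 1.07 mm² overlap (of its 462.00 mm²) is removed, clipping the outline; the 12×21.5 cube at (0.5, 10.5) misses the remaining region (no effect) — 1 connected region. Overall, the cross-section is a single solid region. The nearest boundary edge runs (4.80, -8.31)→(-0.00, -9.60); distance from the point to it = 0.68 mm. The point is inside the cross-section and 0.68 mm from the nearest boundary — more than the 0.4 mm shell width (1 × 0.4), so it's in the infill interior.

infill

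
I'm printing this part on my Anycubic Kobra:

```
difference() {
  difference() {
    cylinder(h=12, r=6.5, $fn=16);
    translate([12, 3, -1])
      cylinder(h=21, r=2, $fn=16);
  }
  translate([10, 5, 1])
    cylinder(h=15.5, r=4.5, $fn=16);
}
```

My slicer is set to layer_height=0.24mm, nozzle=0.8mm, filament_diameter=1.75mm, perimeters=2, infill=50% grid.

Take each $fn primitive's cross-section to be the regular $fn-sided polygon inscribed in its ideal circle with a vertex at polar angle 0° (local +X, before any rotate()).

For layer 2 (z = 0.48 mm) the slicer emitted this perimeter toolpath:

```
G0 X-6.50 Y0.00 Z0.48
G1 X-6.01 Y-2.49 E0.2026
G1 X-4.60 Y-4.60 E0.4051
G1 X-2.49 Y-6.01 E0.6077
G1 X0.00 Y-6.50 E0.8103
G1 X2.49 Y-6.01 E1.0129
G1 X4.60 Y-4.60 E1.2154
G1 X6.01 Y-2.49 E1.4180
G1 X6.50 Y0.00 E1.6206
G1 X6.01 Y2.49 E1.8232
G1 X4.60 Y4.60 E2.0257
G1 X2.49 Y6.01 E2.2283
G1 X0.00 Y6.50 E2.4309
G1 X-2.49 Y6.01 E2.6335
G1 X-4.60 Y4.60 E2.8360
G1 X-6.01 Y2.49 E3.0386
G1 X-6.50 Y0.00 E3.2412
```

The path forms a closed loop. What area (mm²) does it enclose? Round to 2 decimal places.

Apply the shoelace formula to the sequence of (X, Y) vertices; enclosed area = 129.51 mm².

129.51 mm²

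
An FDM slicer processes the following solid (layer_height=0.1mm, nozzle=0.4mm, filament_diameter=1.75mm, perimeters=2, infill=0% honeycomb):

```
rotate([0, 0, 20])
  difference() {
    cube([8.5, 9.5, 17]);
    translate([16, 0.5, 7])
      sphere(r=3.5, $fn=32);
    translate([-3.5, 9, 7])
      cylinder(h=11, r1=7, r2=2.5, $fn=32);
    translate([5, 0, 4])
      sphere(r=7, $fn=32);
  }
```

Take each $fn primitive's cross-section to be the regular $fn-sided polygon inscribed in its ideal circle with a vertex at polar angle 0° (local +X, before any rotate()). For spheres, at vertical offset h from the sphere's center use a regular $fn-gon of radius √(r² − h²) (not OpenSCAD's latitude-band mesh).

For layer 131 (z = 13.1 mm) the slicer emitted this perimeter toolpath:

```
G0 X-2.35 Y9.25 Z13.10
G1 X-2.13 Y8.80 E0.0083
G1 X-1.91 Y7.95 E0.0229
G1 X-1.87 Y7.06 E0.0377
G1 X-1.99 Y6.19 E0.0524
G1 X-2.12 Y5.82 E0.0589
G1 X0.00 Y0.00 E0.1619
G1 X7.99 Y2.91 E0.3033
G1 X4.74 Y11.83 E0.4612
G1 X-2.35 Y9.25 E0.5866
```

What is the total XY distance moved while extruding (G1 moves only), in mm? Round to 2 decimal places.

Sum the Euclidean lengths of each G1 segment: total = 35.28 mm.

35.28 mm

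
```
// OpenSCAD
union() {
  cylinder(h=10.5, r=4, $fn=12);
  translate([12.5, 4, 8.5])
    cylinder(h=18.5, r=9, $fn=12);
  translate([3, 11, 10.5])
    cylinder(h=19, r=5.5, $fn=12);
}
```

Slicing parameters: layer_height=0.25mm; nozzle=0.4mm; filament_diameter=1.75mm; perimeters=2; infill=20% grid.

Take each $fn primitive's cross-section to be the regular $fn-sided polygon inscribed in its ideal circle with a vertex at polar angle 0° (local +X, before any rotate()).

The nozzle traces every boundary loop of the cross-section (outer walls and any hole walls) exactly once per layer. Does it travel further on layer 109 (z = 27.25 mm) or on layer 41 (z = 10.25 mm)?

layer 41 (z = 10.25 mm)

Layer 109 (z = 27.25): the cylinder does not reach this height (z outside [0, 10.5]); the cylinder at (12.5, 4) is not intersected at this z (z outside [8.5, 27]); the cylinder at (3, 11): section is a regular 12-gon, circumradius r=5.5 (perimeter = 2·12·5.500·sin(180°/12) = 34.16 mm); Combining (union): only the r=5.5 cylinder at (3, 11) is present, so the union is just that shape — boundary = 34.16 mm. So its perimeter = 34.16 mm. Layer 41 (z = 10.25): the r=4 cylinder gives a regular 12-gon of circumradius 4 (constant along its height) (perimeter = 2·12·4.000·sin(180°/12) = 24.85 mm); the r=9 cylinder at (12.5, 4) contributes a regular 12-gon of circumradius 9 (perimeter = 2·12·9.000·sin(180°/12) = 55.90 mm); the cylinder at (3, 11) is absent (z outside [10.5, 29.5]); Combining (union): the 2 present regions are separate (no shared area or edge), so areas and boundary lengths simply add and each stays a separate island — boundary = 80.75 mm. So its perimeter = 80.75 mm. Layer 41 is larger (80.75 vs 34.16 mm).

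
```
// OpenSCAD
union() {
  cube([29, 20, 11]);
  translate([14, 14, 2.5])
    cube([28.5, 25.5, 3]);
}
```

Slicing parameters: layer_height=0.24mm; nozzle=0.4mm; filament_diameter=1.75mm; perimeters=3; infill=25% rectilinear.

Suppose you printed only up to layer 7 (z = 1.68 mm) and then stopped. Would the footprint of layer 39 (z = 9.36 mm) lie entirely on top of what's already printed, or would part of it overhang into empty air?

Compare the two slices. At z = 1.68: the cube (footprint 29×20) is included at this height (area 580.00 mm²); the cube at (14, 14) is not intersected at this z (z outside [2.5, 5.5]); Combining (union): only the 29×20 cube is present, so the union is just that shape — area = 580.00 mm². At z = 9.36: the 29×20 cube contributes its full rectangle (area 580.00 mm²); the cube at (14, 14) does not reach this height (z outside [2.5, 5.5]); Taking the union: only the 29×20 cube is present, so the union is just that shape — area = 580.00 mm². Checking containment: the cross-section at z = 9.36 is a subset of the cross-section at z = 1.68.

entirely on top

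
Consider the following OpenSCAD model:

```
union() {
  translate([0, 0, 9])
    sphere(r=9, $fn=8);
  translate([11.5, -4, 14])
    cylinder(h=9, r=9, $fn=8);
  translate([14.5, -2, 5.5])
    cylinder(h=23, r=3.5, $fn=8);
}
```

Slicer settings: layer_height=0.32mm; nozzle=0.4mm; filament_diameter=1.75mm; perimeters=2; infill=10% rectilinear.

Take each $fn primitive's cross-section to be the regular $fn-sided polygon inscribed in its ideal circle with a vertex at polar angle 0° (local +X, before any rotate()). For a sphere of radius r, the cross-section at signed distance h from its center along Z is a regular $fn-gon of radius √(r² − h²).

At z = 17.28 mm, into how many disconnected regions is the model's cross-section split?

At z = 17.28 mm: the sphere: section is a regular 8-gon, circumradius = √(r²−h²) = √(9²−8.28²) = 3.527; the cylinder at (11.5, -4): section is a regular 8-gon, circumradius r=9; the r=3.5 cylinder at (14.5, -2) contributes a regular 8-gon of circumradius 3.5; Merging all regions: the regions partially overlap (shared area 34.65 mm²), so overlapping operands fuse into one piece — 2 connected regions. The result has 2 disconnected regions.

2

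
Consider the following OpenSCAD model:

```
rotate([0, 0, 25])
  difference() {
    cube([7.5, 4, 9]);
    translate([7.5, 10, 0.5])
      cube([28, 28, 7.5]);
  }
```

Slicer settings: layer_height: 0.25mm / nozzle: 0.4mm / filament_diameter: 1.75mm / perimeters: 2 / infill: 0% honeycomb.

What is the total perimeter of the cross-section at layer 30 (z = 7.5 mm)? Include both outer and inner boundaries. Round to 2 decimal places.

At z = 7.5 mm: the cube is present — its section is the full 7.5×4 rectangle (perimeter 23.00 mm); the 28×28 cube at (7.5, 10) contributes its full rectangle (perimeter 112.00 mm); Taking the first minus the rest: starting from the 7.5×4 cube, the 28×28 cube at (7.5, 10) misses the remaining region (no effect) — boundary = 23.00 mm; (rotated 25° about Z; rotation is an isometry so areas/perimeters/island counts are preserved). Overall, the cross-section is a single solid region. Total boundary length (outer) = 23.00 mm.

23.00 mm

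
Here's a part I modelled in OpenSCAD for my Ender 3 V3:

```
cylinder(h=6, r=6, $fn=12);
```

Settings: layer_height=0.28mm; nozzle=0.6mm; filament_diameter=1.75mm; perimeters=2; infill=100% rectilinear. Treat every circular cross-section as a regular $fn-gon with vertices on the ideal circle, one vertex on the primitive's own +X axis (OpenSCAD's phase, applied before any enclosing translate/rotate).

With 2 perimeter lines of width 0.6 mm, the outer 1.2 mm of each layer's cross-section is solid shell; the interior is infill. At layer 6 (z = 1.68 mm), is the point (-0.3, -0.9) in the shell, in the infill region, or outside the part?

infill

At z = 1.68 mm: the cylinder: section is a regular 12-gon, circumradius r=6. Overall, the cross-section is a single solid region. The nearest boundary edge runs (-3.00, -5.20)→(-0.00, -6.00); distance from the point to it = 4.85 mm. The point is inside the cross-section and 4.85 mm from the nearest boundary — more than the 1.2 mm shell width (2 × 0.6), so it's in the infill interior.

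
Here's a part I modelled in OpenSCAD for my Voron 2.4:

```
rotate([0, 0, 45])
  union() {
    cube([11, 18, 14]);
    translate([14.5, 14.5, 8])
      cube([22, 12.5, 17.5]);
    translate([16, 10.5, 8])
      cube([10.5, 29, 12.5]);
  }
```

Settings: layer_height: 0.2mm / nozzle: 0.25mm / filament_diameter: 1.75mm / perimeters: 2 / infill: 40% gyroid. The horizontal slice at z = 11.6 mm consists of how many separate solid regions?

At z = 11.6 mm: the 11×18 cube contributes its full rectangle; the cube at (14.5, 14.5) is present — its section is the full 22×12.5 rectangle; the cube at (16, 10.5) is present — its section is the full 10.5×29 rectangle; Combining (union): the regions partially overlap (shared area 131.25 mm²), so overlapping operands fuse into one piece — 2 connected regions; (whole slice rotated 45° about Z — lengths, areas and connectivity unchanged). The result has 2 disconnected regions.

2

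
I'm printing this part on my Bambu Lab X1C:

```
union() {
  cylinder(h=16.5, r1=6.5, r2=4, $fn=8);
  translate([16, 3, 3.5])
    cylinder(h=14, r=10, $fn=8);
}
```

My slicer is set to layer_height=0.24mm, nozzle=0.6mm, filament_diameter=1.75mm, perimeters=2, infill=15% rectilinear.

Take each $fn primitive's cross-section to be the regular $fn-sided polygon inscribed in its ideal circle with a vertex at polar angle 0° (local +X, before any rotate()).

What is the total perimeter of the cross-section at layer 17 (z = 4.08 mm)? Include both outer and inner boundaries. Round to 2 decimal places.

At z = 4.08 mm: the cone contributes a regular 8-gon of circumradius 5.882 (interpolated between r1=6.5 and r2=4 at t=0.247) (perimeter = 2·8·5.882·sin(180°/8) = 36.01 mm); the r=10 cylinder at (16, 3) contributes a regular 8-gon of circumradius 10 (perimeter = 2·8·10.000·sin(180°/8) = 61.23 mm); Merging all regions: the 2 present regions are separate (no shared area or edge), so areas and boundary lengths simply add and each stays a separate island — boundary = 97.24 mm. Overall, the cross-section has 2 separate islands. Total boundary length (outer) = 97.24 mm.

97.24 mm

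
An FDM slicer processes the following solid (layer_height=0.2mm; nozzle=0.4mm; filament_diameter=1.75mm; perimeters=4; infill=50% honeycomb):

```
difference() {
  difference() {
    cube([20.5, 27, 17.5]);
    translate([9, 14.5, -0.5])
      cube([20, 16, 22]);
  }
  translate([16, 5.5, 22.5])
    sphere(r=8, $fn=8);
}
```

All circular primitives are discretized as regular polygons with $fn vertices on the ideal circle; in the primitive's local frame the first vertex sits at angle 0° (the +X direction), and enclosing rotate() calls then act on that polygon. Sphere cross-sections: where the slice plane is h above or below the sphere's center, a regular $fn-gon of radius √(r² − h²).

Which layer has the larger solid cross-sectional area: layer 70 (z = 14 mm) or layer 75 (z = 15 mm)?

layer 70 (z = 14 mm)

Layer 70 (z = 14): the cube is present — its section is the full 20.5×27 rectangle (area 553.50 mm²); the cube at (9, 14.5) (footprint 20×16) is included at this height (area 320.00 mm²); Taking the first minus the rest: starting from the 20.5×27 cube (553.50 mm²), the 20×16 cube at (9, 14.5) partially overlaps it — only the 143.75 mm² overlap (of its 320.00 mm²) is removed, clipping the outline — area = 409.75 mm²; the sphere at (16, 5.5) is absent (|z−center|=8.500 > r=8); Subtracting the remaining from the first: none of the subtracted shapes is present at this height, so the result so far is unchanged — area = 409.75 mm². So its area = 409.75 mm². Layer 75 (z = 15): the cube (footprint 20.5×27) is included at this height (area 553.50 mm²); the cube at (9, 14.5) is present — its section is the full 20×16 rectangle (area 320.00 mm²); After the difference (first − rest): starting from the 20.5×27 cube (553.50 mm²), the 20×16 cube at (9, 14.5) partially overlaps it — only the 143.75 mm² overlap (of its 320.00 mm²) is removed, clipping the outline — area = 409.75 mm²; the r=8 sphere at (16, 5.5) contributes a regular 8-gon of circumradius √(8²−7.5²) = 2.784 (area = (8/2)·2.784²·sin(360°/8) = 21.92 mm²); After the difference (first − rest): starting from the result so far (409.75 mm²), the r=8 sphere at (16, 5.5) lies wholly inside it (removes its full 21.92 mm² and its 17.05 mm outline becomes a hole wall) — area = 387.83 mm². So its area = 387.83 mm². Layer 70 is larger (409.75 vs 387.83 mm²).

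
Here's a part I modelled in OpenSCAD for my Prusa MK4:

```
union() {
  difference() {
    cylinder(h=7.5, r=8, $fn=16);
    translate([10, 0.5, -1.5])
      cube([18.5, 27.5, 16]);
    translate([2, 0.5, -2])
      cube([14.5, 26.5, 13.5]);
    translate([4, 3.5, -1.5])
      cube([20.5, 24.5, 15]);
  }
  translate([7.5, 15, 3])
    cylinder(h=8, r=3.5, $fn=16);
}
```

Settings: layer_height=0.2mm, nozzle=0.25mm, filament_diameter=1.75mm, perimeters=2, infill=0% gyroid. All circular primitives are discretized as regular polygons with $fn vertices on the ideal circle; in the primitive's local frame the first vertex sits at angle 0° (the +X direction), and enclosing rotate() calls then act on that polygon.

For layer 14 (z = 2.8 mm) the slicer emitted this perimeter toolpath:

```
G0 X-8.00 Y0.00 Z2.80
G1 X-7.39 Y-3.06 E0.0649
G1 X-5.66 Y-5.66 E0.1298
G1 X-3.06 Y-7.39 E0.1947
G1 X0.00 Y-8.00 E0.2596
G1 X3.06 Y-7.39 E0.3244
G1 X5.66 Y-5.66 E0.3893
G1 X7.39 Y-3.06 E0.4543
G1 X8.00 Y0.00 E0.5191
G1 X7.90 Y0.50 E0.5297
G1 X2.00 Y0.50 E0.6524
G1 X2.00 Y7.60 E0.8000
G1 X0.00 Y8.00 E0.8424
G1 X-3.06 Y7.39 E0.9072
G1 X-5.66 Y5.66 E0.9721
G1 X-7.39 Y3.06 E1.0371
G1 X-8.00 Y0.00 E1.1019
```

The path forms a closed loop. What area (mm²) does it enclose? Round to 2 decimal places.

Apply the shoelace formula to the sequence of (X, Y) vertices; enclosed area = 165.54 mm².

165.54 mm²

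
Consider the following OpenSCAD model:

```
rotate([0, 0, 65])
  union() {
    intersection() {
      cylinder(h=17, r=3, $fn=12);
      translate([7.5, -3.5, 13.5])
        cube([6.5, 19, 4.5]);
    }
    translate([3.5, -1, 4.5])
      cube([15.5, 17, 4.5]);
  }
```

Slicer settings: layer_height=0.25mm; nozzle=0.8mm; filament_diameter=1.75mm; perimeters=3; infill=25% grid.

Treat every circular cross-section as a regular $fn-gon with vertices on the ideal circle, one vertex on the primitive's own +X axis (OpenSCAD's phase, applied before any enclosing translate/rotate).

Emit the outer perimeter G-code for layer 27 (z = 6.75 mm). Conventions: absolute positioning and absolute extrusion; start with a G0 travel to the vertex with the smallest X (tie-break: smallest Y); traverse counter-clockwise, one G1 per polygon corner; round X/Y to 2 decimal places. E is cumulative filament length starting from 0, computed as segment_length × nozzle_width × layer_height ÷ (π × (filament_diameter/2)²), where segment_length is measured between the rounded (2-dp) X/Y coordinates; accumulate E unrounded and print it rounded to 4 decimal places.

At z = 6.75 mm: the r=3 cylinder contributes a regular 12-gon of circumradius 3; the cube at (7.5, -3.5) is not intersected at this z (z outside [13.5, 18]); Taking the intersection: at least one operand is absent at this height, so nothing remains; the cube at (3.5, -1) (footprint 15.5×17) is included at this height; Combining (union): only the 15.5×17 cube at (3.5, -1) is present, so the union is just that shape — 1 connected region; (whole slice rotated 65° about Z — lengths, areas and connectivity unchanged). The outline is a single polygon with 4 vertices. Extrusion per mm of travel: 0.8 × 0.25 / (π × 0.875²) = 0.083150. Accumulating E over each segment gives final E = 5.4052.

G0 X-13.02 Y9.93 Z6.75
G1 X2.39 Y2.75 E1.4136
G1 X8.94 Y16.80 E2.7026
G1 X-6.47 Y23.98 E4.1162
G1 X-13.02 Y9.93 E5.4052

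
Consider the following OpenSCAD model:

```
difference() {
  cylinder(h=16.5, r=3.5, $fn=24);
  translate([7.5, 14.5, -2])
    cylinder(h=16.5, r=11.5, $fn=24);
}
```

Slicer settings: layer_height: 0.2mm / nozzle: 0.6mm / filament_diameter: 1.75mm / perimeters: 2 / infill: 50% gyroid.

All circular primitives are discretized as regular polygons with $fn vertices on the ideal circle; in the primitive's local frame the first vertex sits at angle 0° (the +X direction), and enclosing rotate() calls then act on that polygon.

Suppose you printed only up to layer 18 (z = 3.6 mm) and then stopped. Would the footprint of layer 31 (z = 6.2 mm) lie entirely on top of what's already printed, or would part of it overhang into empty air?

entirely on top

Compare the two slices. At z = 3.6: the r=3.5 cylinder gives a regular 24-gon of circumradius 3.5 (constant along its height) (area = (24/2)·3.500²·sin(360°/24) = 38.05 mm²); the cylinder at (7.5, 14.5): section is a regular 24-gon, circumradius r=11.5 (area = (24/2)·11.500²·sin(360°/24) = 410.75 mm²); Taking the first minus the rest: starting from the r=3.5 cylinder (38.05 mm²), the r=11.5 cylinder at (7.5, 14.5) misses the remaining region (no effect) — area = 38.05 mm². At z = 6.2: the r=3.5 cylinder contributes a regular 24-gon of circumradius 3.5 (area = (24/2)·3.500²·sin(360°/24) = 38.05 mm²); the r=11.5 cylinder at (7.5, 14.5) gives a regular 24-gon of circumradius 11.5 (constant along its height) (area = (24/2)·11.500²·sin(360°/24) = 410.75 mm²); Taking the first minus the rest: starting from the r=3.5 cylinder (38.05 mm²), the r=11.5 cylinder at (7.5, 14.5) misses the remaining region (no effect) — area = 38.05 mm². Checking containment: the cross-section at z = 6.2 is a subset of the cross-section at z = 3.6.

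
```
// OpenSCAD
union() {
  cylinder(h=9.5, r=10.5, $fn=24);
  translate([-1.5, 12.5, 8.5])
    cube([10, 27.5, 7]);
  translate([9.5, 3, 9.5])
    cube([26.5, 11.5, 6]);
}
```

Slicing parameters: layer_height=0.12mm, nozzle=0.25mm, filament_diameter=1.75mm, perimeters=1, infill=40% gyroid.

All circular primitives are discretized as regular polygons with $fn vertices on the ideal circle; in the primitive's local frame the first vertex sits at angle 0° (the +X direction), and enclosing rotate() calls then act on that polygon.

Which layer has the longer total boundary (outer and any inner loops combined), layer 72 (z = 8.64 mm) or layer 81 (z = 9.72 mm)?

Layer 72 (z = 8.64): the cylinder: section is a regular 24-gon, circumradius r=10.5 (perimeter = 2·24·10.500·sin(180°/24) = 65.79 mm); the 10×27.5 cube at (-1.5, 12.5) contributes its full rectangle (perimeter 75.00 mm); the cube at (9.5, 3) does not reach this height (z outside [9.5, 15.5]); Taking the union: the 2 present regions are separate (no shared area or edge), so areas and boundary lengths simply add and each stays a separate island — boundary = 140.79 mm. So its perimeter = 140.79 mm. Layer 81 (z = 9.72): the cylinder does not reach this height (z outside [0, 9.5]); the cube at (-1.5, 12.5) is present — its section is the full 10×27.5 rectangle (perimeter 75.00 mm); the cube at (9.5, 3) is present — its section is the full 26.5×11.5 rectangle (perimeter 76.00 mm); Merging all regions: the 2 present regions are separate (no shared area or edge), so areas and boundary lengths simply add and each stays a separate island — boundary = 151.00 mm. So its perimeter = 151.00 mm. Layer 81 is larger (151.00 vs 140.79 mm).

layer 81 (z = 9.72 mm)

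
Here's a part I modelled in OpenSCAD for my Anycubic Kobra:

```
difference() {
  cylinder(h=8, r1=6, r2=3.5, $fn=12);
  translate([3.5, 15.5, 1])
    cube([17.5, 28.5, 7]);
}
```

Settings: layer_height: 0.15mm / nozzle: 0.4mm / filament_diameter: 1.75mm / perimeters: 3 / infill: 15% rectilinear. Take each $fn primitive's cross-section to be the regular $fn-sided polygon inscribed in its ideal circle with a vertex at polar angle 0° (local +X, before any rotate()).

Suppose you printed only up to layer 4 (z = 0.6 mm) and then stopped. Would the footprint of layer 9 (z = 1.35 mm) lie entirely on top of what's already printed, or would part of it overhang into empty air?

Compare the two slices. At z = 0.6: the cone contributes a regular 12-gon of circumradius 5.812 (interpolated between r1=6 and r2=3.5 at t=0.075) (area = (12/2)·5.812²·sin(360°/12) = 101.36 mm²); the cube at (3.5, 15.5) is not intersected at this z (z outside [1, 8]); Taking the first minus the rest: none of the subtracted shapes is present at this height, so the cone is unchanged — area = 101.36 mm². At z = 1.35: the cone (r1=6→r2=3.5) has section circumradius 5.578 here — a regular 12-gon (area = (12/2)·5.578²·sin(360°/12) = 93.35 mm²); the cube at (3.5, 15.5) is present — its section is the full 17.5×28.5 rectangle (area 498.75 mm²); Taking the first minus the rest: starting from the cone (93.35 mm²), the 17.5×28.5 cube at (3.5, 15.5) misses the remaining region (no effect) — area = 93.35 mm². Checking containment: the cross-section at z = 1.35 is a subset of the cross-section at z = 0.6.

entirely on top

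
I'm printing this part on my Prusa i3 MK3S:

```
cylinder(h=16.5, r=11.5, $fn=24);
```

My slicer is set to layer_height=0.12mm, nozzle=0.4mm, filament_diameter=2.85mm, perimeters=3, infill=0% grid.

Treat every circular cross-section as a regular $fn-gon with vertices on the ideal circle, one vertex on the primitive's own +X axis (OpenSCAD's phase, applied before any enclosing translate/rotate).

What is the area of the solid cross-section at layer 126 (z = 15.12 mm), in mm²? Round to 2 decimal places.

At z = 15.12 mm: the r=11.5 cylinder contributes a regular 24-gon of circumradius 11.5 (area = (24/2)·11.500²·sin(360°/24) = 410.75 mm²). Overall, the cross-section is a single solid region. Net area = 410.75 mm².

410.75 mm²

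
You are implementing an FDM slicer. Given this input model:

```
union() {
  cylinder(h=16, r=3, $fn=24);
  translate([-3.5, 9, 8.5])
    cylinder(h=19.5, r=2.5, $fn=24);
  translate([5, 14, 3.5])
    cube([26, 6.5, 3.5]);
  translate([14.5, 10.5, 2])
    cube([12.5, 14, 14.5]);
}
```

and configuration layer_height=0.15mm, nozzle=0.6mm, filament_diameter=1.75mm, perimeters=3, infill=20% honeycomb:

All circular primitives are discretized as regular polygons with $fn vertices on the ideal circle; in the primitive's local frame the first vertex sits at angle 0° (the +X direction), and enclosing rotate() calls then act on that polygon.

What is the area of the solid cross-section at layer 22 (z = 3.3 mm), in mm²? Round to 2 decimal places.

202.95 mm²

At z = 3.3 mm: the r=3 cylinder gives a regular 24-gon of circumradius 3 (constant along its height) (area = (24/2)·3.000²·sin(360°/24) = 27.95 mm²); the cylinder at (-3.5, 9) does not reach this height (z outside [8.5, 28]); the cube at (5, 14) is not intersected at this z (z outside [3.5, 7]); the 12.5×14 cube at (14.5, 10.5) contributes its full rectangle (area 175.00 mm²); Taking the union: the 2 present regions are separate (no shared area or edge), so areas and boundary lengths simply add and each stays a separate island — area = 202.95 mm². Overall, the cross-section has 2 separate islands. Net area = 202.95 mm².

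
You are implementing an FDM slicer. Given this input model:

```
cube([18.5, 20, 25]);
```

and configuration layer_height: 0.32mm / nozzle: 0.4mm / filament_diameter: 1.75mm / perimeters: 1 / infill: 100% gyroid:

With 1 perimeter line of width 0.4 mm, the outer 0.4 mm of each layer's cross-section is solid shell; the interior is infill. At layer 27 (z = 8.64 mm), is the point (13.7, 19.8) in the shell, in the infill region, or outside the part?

At z = 8.64 mm: the 18.5×20 cube contributes its full rectangle. Overall, the cross-section is a single solid region. The nearest boundary edge runs (18.50, 20.00)→(0.00, 20.00); distance from the point to it = 0.20 mm. The point is inside the cross-section, 0.20 mm from the nearest boundary — within the 0.4 mm shell band (1 × 0.4).

shell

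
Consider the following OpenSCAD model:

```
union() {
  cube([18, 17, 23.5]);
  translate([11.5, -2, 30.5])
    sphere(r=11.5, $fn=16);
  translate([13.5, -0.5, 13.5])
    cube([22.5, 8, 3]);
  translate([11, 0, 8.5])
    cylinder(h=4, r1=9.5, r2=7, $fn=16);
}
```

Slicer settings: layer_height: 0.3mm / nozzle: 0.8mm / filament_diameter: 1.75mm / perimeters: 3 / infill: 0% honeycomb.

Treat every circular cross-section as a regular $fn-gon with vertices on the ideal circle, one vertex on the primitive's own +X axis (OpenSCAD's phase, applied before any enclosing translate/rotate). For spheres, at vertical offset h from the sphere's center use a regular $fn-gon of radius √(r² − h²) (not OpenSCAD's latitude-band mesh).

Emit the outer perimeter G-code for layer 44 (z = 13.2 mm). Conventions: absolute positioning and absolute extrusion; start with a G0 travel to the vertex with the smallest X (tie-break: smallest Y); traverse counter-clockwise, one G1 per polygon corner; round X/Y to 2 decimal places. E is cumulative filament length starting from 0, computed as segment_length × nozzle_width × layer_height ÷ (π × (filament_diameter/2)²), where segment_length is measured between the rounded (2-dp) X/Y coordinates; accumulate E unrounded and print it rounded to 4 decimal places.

G0 X0.00 Y0.00 Z13.20
G1 X18.00 Y0.00 E1.7960
G1 X18.00 Y17.00 E3.4923
G1 X0.00 Y17.00 E5.2884
G1 X0.00 Y0.00 E6.9846

At z = 13.2 mm: the 18×17 cube contributes its full rectangle; the sphere at (11.5, -2) does not reach this height (|z−center|=17.300 > r=11.5); the cube at (13.5, -0.5) is absent (z outside [13.5, 16.5]); the cone at (11, 0) does not reach this height (z outside [8.5, 12.5]); Merging all regions: only the 18×17 cube is present, so the union is just that shape — 1 connected region. The outline is a single polygon with 4 vertices. Extrusion per mm of travel: 0.8 × 0.3 / (π × 0.875²) = 0.099780. Accumulating E over each segment gives final E = 6.9846.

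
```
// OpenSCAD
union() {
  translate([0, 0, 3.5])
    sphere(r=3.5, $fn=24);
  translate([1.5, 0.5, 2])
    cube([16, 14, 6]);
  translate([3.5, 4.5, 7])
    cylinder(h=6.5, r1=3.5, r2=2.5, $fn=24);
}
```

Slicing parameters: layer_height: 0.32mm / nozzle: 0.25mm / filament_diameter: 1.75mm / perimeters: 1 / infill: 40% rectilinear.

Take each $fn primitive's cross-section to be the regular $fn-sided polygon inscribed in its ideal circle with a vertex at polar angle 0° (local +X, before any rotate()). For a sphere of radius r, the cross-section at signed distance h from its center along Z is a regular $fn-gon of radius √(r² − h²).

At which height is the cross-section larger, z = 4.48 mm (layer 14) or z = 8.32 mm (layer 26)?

Layer 14 (z = 4.48): the r=3.5 sphere slices to a regular 24-gon of circumradius 3.360 (√(r²−h²) with h=0.98 from center) (area = (24/2)·3.360²·sin(360°/24) = 35.06 mm²); the cube at (1.5, 0.5) (footprint 16×14) is included at this height (area 224.00 mm²); the cone at (3.5, 4.5) is absent (z outside [7, 13.5]); Combining (union): the regions partially overlap — summed areas 259.06 mm² minus the doubly-counted overlap 3.02 mm² gives 256.05 mm² — area = 256.05 mm². So its area = 256.05 mm². Layer 26 (z = 8.32): the sphere is not intersected at this z (|z−center|=4.820 > r=3.5); the cube at (1.5, 0.5) is not intersected at this z (z outside [2, 8]); the cone at (3.5, 4.5) (r1=3.5→r2=2.5) has section circumradius 3.297 here — a regular 24-gon (area = (24/2)·3.297²·sin(360°/24) = 33.76 mm²); Combining (union): only the cone at (3.5, 4.5) is present, so the union is just that shape — area = 33.76 mm². So its area = 33.76 mm². Layer 14 is larger (256.05 vs 33.76 mm²).

layer 14 (z = 4.48 mm)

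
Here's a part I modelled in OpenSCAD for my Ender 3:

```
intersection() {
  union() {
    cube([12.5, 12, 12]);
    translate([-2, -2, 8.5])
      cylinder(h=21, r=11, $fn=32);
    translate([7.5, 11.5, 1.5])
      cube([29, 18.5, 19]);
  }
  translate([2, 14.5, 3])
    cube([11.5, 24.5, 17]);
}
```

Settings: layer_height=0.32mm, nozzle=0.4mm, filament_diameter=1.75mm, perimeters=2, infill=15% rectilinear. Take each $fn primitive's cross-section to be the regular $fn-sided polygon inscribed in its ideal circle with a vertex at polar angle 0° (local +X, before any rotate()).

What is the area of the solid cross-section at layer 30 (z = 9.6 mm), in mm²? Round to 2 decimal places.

93.00 mm²

At z = 9.6 mm: the cube is present — its section is the full 12.5×12 rectangle (area 150.00 mm²); the r=11 cylinder at (-2, -2) contributes a regular 32-gon of circumradius 11 (area = (32/2)·11.000²·sin(360°/32) = 377.69 mm²); the 29×18.5 cube at (7.5, 11.5) contributes its full rectangle (area 536.50 mm²); Merging all regions: the regions partially overlap — summed areas 1064.19 mm² minus the doubly-counted overlap 57.32 mm² gives 1006.88 mm² — area = 1006.88 mm²; the 11.5×24.5 cube at (2, 14.5) contributes its full rectangle (area 281.75 mm²); Keeping only the common overlap: the 11.5×24.5 cube at (2, 14.5) partially overlaps the result so far; clipping to the common part keeps 93.00 mm² — area = 93.00 mm². Overall, the cross-section is a single solid region. Net area = 93.00 mm².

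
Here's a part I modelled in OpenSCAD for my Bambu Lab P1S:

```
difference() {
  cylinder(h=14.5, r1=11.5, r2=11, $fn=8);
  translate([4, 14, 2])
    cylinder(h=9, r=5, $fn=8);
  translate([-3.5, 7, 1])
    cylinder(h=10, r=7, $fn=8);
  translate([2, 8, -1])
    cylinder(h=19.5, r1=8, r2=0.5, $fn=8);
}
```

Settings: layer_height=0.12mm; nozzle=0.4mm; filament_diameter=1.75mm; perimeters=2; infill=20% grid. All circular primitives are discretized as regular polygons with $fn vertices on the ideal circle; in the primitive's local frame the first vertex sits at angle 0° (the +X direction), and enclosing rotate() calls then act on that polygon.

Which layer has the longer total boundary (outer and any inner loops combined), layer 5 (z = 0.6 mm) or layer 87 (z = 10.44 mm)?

layer 5 (z = 0.6 mm)

Layer 5 (z = 0.6): the cone contributes a regular 8-gon of circumradius 11.479 (interpolated between r1=11.5 and r2=11 at t=0.041) (perimeter = 2·8·11.479·sin(180°/8) = 70.29 mm); the cylinder at (4, 14) is absent (z outside [2, 11]); the cylinder at (-3.5, 7) is absent (z outside [1, 11]); the cone at (2, 8): at t=0.082 of its height the radius interpolates to r₁+(r₂−r₁)t = 7.385, giving a regular 8-gon of that circumradius (perimeter = 2·8·7.385·sin(180°/8) = 45.22 mm); Subtracting the remaining from the first: starting from the cone, the cone at (2, 8) partially overlaps it — only the 103.16 mm² overlap (of its 154.24 mm²) is removed, clipping the outline — boundary = 77.28 mm. So its perimeter = 77.28 mm. Layer 87 (z = 10.44): the cone: at t=0.720 of its height the radius interpolates to r₁+(r₂−r₁)t = 11.140, giving a regular 8-gon of that circumradius (perimeter = 2·8·11.140·sin(180°/8) = 68.21 mm); the r=5 cylinder at (4, 14) contributes a regular 8-gon of circumradius 5 (perimeter = 2·8·5.000·sin(180°/8) = 30.61 mm); the r=7 cylinder at (-3.5, 7) contributes a regular 8-gon of circumradius 7 (perimeter = 2·8·7.000·sin(180°/8) = 42.86 mm); the cone at (2, 8) contributes a regular 8-gon of circumradius 3.600 (interpolated between r1=8 and r2=0.5 at t=0.587) (perimeter = 2·8·3.600·sin(180°/8) = 22.04 mm); After the difference (first − rest): starting from the cone, the r=5 cylinder at (4, 14) partially overlaps it — only the 1.91 mm² overlap (of its 70.71 mm²) is removed, clipping the outline; the r=7 cylinder at (-3.5, 7) partially overlaps it — only the 95.35 mm² overlap (of its 138.59 mm²) is removed, clipping the outline; the cone at (2, 8) partially overlaps it — only the 8.51 mm² overlap (of its 36.66 mm²) is removed, clipping the outline — boundary = 72.09 mm. So its perimeter = 72.09 mm. Layer 5 is larger (77.28 vs 72.09 mm).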